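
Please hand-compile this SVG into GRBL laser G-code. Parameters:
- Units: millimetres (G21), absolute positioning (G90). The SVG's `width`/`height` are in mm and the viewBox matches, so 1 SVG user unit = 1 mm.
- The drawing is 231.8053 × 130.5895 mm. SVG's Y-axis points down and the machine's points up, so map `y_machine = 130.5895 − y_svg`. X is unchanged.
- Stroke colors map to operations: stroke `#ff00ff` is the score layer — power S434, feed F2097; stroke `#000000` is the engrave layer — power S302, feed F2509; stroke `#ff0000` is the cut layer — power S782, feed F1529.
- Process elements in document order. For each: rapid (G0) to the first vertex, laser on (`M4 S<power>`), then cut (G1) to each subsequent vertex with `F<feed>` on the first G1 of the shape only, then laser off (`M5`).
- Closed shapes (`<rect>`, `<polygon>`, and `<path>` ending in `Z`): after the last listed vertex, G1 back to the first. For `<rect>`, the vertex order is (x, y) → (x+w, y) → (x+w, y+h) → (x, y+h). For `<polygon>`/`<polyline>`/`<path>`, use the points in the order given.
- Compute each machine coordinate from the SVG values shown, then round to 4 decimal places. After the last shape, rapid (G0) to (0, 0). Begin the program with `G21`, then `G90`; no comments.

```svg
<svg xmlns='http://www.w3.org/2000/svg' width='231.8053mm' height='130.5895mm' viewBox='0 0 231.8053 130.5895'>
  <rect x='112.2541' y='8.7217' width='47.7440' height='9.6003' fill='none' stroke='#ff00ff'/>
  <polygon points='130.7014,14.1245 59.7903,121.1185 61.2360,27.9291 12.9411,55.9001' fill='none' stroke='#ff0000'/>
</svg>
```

Since the viewBox matches the mm dimensions, user units are millimetres directly. The only transform is the Y-flip y_m = 130.5895 − y_svg.

Shape 1 is a rectangle drawn with `<rect>`. Its stroke #ff00ff means score at S434, F2097. After flipping Y the toolpath is (112.2541,121.8678) → (159.9981,121.8678) → (159.9981,112.2675) → (112.2541,112.2675) → (112.2541,121.8678), returning to the start.

Shape 2 is a closed polygon drawn with `<polygon>`. Its stroke #ff0000 means cut at S782, F1529. After flipping Y the toolpath is (130.7014,116.4650) → (59.7903,9.4710) → (61.2360,102.6604) → (12.9411,74.6894) → (130.7014,116.4650), returning to the start.

G21
G90
G0 X112.2541 Y121.8678
M4 S434
G1 X159.9981 Y121.8678 F2097
G1 X159.9981 Y112.2675
G1 X112.2541 Y112.2675
G1 X112.2541 Y121.8678
M5
G0 X130.7014 Y116.4650
M4 S782
G1 X59.7903 Y9.4710 F1529
G1 X61.2360 Y102.6604
G1 X12.9411 Y74.6894
G1 X130.7014 Y116.4650
M5
G0 X0.0000 Y0.0000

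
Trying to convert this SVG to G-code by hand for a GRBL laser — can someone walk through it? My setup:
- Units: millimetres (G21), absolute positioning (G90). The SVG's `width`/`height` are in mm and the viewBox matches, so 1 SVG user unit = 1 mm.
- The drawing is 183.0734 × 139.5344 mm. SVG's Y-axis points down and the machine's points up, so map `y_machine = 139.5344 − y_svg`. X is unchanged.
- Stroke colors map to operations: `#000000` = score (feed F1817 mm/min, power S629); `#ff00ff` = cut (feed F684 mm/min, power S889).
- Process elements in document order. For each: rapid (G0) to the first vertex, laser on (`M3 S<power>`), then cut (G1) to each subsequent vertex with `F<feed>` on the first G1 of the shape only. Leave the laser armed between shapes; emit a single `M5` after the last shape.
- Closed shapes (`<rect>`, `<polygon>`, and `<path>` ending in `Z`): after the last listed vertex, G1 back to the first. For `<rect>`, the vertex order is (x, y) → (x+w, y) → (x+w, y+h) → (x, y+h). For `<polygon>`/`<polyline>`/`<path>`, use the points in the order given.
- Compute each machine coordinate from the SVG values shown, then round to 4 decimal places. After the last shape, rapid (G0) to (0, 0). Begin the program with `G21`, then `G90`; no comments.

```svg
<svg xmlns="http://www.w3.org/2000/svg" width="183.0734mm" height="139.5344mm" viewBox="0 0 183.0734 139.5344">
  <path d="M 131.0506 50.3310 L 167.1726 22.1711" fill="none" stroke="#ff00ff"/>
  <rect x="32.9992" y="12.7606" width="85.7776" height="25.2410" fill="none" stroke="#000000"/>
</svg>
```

viewBox `0 0 183.0734 139.5344` with mm width/height → 1 unit = 1 mm. Flip: y_m = 139.5344 − y_svg.

**Shape 1** — `<path>` line segment, stroke `#ff00ff` → cut (S889, F684). Machine vertices: (131.0506,89.2034) → (167.1726,117.3633). Open path.

**Shape 2** — `<rect>` rectangle, stroke `#000000` → score (S629, F1817). Machine vertices: (32.9992,126.7738) → (118.7768,126.7738) → (118.7768,101.5328) → (32.9992,101.5328) → (32.9992,126.7738). Closed: final G1 returns to the first vertex.

G21
G90
G0 X131.0506 Y89.2034
M3 S889
G1 X167.1726 Y117.3633 F684
G0 X32.9992 Y126.7738
M3 S629
G1 X118.7768 Y126.7738 F1817
G1 X118.7768 Y101.5328
G1 X32.9992 Y101.5328
G1 X32.9992 Y126.7738
M5
G0 X0.0000 Y0.0000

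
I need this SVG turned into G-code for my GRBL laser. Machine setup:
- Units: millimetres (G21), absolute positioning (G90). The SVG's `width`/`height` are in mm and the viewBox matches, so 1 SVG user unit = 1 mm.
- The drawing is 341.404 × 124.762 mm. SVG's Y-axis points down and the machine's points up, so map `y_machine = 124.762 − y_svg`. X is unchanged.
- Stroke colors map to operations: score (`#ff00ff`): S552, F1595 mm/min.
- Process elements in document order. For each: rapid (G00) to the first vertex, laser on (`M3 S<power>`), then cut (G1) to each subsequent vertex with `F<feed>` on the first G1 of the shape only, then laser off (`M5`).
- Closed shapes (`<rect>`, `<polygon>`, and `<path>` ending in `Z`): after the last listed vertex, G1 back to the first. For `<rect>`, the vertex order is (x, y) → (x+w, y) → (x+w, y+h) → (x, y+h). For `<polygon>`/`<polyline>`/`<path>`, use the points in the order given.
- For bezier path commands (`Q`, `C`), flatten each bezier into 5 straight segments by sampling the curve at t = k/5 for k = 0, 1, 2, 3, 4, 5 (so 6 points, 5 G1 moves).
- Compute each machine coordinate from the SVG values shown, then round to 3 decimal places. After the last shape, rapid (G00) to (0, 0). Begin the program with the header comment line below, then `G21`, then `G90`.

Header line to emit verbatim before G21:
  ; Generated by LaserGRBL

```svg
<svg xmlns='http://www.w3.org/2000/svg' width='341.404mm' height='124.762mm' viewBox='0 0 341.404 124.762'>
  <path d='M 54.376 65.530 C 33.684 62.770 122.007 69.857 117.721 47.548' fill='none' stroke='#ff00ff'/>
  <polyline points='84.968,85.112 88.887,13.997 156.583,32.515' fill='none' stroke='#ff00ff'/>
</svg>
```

; Generated by LaserGRBL
G21
G90
G00 X54.376 Y59.232
M3 S552
G1 X53.430 Y60.020 F1595
G1 X68.969 Y60.329
G1 X91.316 Y62.042
G1 X110.793 Y67.042
G1 X117.721 Y77.214
M5
G00 X84.968 Y39.650
M3 S552
G1 X88.887 Y110.765 F1595
G1 X156.583 Y92.247
M5
G00 X0.000 Y0.000

1 u = 1 mm; y_m = 124.762 − y.

[1] `<path>` cubic bezier, #ff00ff→score S552 F1595: (54.376,59.232) → (53.430,60.020) → (68.969,60.329) → (91.316,62.042) → (110.793,67.042) → (117.721,77.214)

[2] `<polyline>` open polyline, #ff00ff→score S552 F1595: (84.968,39.650) → (88.887,110.765) → (156.583,92.247)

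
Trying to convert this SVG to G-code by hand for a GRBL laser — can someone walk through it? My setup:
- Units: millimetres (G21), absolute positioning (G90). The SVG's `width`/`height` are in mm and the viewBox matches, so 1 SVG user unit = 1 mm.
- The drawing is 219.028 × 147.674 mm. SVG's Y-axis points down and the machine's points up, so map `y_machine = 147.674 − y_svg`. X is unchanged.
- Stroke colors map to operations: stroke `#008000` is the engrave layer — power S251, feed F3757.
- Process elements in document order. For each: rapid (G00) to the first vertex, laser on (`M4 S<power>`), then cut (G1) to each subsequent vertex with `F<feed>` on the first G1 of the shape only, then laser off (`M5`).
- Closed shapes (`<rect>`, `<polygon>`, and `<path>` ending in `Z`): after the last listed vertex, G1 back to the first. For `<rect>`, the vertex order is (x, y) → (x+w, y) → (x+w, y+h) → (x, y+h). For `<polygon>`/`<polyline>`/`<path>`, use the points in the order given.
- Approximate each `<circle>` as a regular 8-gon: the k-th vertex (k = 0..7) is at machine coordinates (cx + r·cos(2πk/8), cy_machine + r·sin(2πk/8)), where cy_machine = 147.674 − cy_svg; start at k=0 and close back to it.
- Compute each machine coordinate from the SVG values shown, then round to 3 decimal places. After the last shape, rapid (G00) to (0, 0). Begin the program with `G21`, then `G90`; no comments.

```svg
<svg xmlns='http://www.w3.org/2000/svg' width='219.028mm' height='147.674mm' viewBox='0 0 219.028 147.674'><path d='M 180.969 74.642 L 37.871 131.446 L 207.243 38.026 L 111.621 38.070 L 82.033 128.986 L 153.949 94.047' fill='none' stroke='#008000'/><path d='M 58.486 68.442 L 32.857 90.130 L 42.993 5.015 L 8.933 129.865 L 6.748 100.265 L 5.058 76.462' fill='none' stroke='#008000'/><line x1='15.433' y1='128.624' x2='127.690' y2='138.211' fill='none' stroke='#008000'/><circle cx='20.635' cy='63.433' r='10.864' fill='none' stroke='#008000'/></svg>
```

1 u = 1 mm; y_m = 147.674 − y.

[1] `<path>` open polyline, #008000→engrave S251 F3757: (180.969,73.032) → (37.871,16.228) → (207.243,109.648) → (111.621,109.604) → (82.033,18.688) → (153.949,53.627)

[2] `<path>` open polyline, #008000→engrave S251 F3757: (58.486,79.232) → (32.857,57.544) → (42.993,142.659) → (8.933,17.809) → (6.748,47.409) → (5.058,71.212)

[3] `<line>` line segment, #008000→engrave S251 F3757: (15.433,19.050) → (127.690,9.463)

[4] `<circle>` circle, #008000→engrave S251 F3757: (31.499,84.241) → (28.317,91.923) → (20.635,95.105) → (12.953,91.923) → (9.771,84.241) → (12.953,76.559) → (20.635,73.377) → (28.317,76.559) → (31.499,84.241) (closed)

G21
G90
G00 X180.969 Y73.032
M4 S251
G1 X37.871 Y16.228 F3757
G1 X207.243 Y109.648
G1 X111.621 Y109.604
G1 X82.033 Y18.688
G1 X153.949 Y53.627
M5
G00 X58.486 Y79.232
M4 S251
G1 X32.857 Y57.544 F3757
G1 X42.993 Y142.659
G1 X8.933 Y17.809
G1 X6.748 Y47.409
G1 X5.058 Y71.212
M5
G00 X15.433 Y19.050
M4 S251
G1 X127.690 Y9.463 F3757
M5
G00 X31.499 Y84.241
M4 S251
G1 X28.317 Y91.923 F3757
G1 X20.635 Y95.105
G1 X12.953 Y91.923
G1 X9.771 Y84.241
G1 X12.953 Y76.559
G1 X20.635 Y73.377
G1 X28.317 Y76.559
G1 X31.499 Y84.241
M5
G00 X0.000 Y0.000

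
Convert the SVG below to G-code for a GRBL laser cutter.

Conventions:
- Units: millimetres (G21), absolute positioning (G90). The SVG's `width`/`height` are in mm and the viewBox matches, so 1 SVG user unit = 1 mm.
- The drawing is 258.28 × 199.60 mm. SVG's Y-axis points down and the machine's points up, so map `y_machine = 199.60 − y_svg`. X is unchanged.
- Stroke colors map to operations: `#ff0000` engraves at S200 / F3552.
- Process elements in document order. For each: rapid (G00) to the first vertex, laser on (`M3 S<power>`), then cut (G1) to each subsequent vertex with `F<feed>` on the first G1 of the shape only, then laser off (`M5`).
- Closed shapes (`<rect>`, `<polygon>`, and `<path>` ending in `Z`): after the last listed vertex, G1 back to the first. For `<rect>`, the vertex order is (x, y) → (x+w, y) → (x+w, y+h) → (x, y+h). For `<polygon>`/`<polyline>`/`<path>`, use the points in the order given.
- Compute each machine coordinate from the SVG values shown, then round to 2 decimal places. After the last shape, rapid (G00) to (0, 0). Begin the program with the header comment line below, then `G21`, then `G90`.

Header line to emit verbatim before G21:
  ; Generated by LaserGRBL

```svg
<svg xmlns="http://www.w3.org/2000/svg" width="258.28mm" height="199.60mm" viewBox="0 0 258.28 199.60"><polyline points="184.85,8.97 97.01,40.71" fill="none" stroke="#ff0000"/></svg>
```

1 u = 1 mm; y_m = 199.60 − y.

[1] `<polyline>` line segment, #ff0000→engrave S200 F3552: (184.85,190.63) → (97.01,158.89)

; Generated by LaserGRBL
G21
G90
G00 X184.85 Y190.63
M3 S200
G1 X97.01 Y158.89 F3552
M5
G00 X0.00 Y0.00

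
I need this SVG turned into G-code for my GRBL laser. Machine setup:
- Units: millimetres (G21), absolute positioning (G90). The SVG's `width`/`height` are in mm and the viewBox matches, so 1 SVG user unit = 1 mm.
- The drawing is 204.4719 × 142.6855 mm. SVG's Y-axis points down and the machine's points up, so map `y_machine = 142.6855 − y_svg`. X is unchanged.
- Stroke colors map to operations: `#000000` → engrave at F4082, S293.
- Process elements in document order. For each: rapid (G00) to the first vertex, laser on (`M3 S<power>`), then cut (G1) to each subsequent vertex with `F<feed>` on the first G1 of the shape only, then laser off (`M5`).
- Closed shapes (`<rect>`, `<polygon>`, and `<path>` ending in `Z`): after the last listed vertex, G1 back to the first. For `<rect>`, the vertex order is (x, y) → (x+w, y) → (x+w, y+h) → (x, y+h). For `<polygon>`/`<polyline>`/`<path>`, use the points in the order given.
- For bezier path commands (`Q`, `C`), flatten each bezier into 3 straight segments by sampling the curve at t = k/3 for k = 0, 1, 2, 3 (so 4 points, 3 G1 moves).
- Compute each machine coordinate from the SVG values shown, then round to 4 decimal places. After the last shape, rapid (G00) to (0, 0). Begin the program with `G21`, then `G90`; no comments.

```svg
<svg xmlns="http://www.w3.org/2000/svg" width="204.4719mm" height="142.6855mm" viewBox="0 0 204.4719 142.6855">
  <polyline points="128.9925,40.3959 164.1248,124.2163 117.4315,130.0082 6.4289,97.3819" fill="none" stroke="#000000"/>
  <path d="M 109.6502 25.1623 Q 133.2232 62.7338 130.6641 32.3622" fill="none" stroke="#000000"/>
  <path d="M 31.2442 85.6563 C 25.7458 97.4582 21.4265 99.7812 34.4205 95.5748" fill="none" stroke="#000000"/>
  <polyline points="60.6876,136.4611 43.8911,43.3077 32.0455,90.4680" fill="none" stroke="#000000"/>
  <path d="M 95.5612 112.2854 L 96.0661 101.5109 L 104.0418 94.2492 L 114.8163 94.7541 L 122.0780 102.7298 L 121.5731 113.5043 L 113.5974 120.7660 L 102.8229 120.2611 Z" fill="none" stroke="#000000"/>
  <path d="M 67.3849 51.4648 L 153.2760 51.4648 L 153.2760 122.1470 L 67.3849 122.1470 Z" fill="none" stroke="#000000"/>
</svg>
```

viewBox `0 0 204.4719 142.6855` with mm width/height → 1 unit = 1 mm. Flip: y_m = 142.6855 − y_svg.

**Shape 1** — `<polyline>` open polyline, stroke `#000000` → engrave (S293, F4082). Machine vertices: (128.9925,102.2896) → (164.1248,18.4692) → (117.4315,12.6773) → (6.4289,45.3036). Open path.

**Shape 2** — `<path>` quadratic bezier, stroke `#000000` → engrave (S293, F4082). Control points (SVG): P0=(109.6502,25.1623), P1=(133.2232,62.7338), P2=(130.6641,32.3622); sampled at t=k/3. Machine vertices: (109.6502,117.5232) → (122.4620,100.0248) → (129.4666,97.6248) → (130.6641,110.3233). Open path.

**Shape 3** — `<path>` cubic bezier, stroke `#000000` → engrave (S293, F4082). Control points (SVG): P0=(31.2442,85.6563), P1=(25.7458,97.4582), P2=(21.4265,99.7812), P3=(34.4205,95.5748); sampled at t=k/3. Machine vertices: (31.2442,57.0292) → (26.7364,48.2777) → (26.6000,45.1900) → (34.4205,47.1107). Open path.

**Shape 4** — `<polyline>` open polyline, stroke `#000000` → engrave (S293, F4082). Machine vertices: (60.6876,6.2244) → (43.8911,99.3778) → (32.0455,52.2175). Open path.

**Shape 5** — `<path>` regular polygon, stroke `#000000` → engrave (S293, F4082). Machine vertices: (95.5612,30.4001) → (96.0661,41.1746) → (104.0418,48.4363) → (114.8163,47.9314) → (122.0780,39.9557) → (121.5731,29.1812) → (113.5974,21.9195) → (102.8229,22.4244) → (95.5612,30.4001). Closed: final G1 returns to the first vertex.

**Shape 6** — `<path>` rectangle, stroke `#000000` → engrave (S293, F4082). Machine vertices: (67.3849,91.2207) → (153.2760,91.2207) → (153.2760,20.5385) → (67.3849,20.5385) → (67.3849,91.2207). Closed: final G1 returns to the first vertex.

G21
G90
G00 X128.9925 Y102.2896
M3 S293
G1 X164.1248 Y18.4692 F4082
G1 X117.4315 Y12.6773
G1 X6.4289 Y45.3036
M5
G00 X109.6502 Y117.5232
M3 S293
G1 X122.4620 Y100.0248 F4082
G1 X129.4666 Y97.6248
G1 X130.6641 Y110.3233
M5
G00 X31.2442 Y57.0292
M3 S293
G1 X26.7364 Y48.2777 F4082
G1 X26.6000 Y45.1900
G1 X34.4205 Y47.1107
M5
G00 X60.6876 Y6.2244
M3 S293
G1 X43.8911 Y99.3778 F4082
G1 X32.0455 Y52.2175
M5
G00 X95.5612 Y30.4001
M3 S293
G1 X96.0661 Y41.1746 F4082
G1 X104.0418 Y48.4363
G1 X114.8163 Y47.9314
G1 X122.0780 Y39.9557
G1 X121.5731 Y29.1812
G1 X113.5974 Y21.9195
G1 X102.8229 Y22.4244
G1 X95.5612 Y30.4001
M5
G00 X67.3849 Y91.2207
M3 S293
G1 X153.2760 Y91.2207 F4082
G1 X153.2760 Y20.5385
G1 X67.3849 Y20.5385
G1 X67.3849 Y91.2207
M5
G00 X0.0000 Y0.0000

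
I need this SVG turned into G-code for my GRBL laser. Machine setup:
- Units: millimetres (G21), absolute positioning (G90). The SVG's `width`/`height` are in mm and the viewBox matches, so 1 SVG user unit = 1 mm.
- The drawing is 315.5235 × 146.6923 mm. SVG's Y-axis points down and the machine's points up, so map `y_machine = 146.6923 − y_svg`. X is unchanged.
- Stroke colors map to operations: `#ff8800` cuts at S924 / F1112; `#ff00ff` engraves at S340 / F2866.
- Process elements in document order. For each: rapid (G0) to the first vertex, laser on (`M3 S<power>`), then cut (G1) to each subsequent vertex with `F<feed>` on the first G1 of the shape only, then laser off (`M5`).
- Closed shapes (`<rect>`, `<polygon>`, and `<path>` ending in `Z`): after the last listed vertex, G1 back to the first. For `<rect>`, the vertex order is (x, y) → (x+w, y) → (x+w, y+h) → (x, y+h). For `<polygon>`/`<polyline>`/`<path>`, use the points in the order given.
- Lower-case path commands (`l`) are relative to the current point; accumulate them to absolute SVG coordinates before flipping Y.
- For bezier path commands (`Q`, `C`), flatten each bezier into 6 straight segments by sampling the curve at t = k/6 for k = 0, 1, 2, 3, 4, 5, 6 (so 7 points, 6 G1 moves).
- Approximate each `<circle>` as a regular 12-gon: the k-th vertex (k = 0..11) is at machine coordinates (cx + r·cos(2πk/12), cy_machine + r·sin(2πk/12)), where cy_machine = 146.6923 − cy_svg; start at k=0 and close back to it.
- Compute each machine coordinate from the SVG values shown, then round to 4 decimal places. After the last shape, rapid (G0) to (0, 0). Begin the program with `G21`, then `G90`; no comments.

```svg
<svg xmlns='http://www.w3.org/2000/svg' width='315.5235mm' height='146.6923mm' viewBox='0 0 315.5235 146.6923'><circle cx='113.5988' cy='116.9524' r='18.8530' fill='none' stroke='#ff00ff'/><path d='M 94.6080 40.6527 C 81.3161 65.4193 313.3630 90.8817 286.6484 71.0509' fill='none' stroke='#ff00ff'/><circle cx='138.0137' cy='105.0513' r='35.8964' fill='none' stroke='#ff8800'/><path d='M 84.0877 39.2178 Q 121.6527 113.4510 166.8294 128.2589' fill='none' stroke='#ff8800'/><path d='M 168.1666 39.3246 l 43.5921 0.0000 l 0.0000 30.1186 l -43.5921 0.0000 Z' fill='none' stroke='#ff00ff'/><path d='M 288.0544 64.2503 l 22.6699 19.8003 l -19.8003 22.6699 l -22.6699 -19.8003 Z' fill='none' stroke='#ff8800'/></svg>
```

Since the viewBox matches the mm dimensions, user units are millimetres directly. The only transform is the Y-flip y_m = 146.6923 − y_svg.

Shape 1 is a circle drawn with `<circle>`. Its stroke #ff00ff means engrave at S340, F2866. After flipping Y the toolpath is (132.4518,29.7399) → (129.9260,39.1664) → (123.0253,46.0671) → (113.5988,48.5929) → (104.1723,46.0671) → (97.2716,39.1664) → (94.7458,29.7399) → (97.2716,20.3134) → (104.1723,13.4127) → (113.5988,10.8869) → (123.0253,13.4127) → (129.9260,20.3134) → (132.4518,29.7399), returning to the start.

Shape 2 is a cubic bezier drawn with `<path>`. Its stroke #ff00ff means engrave at S340, F2866. After flipping Y the toolpath is (94.6080,106.0396) → (106.0732,93.8112) → (144.4253,82.7444) → (195.6617,74.1165) → (245.7795,69.2050) → (280.7760,69.2875) → (286.6484,75.6414).

Shape 3 is a circle drawn with `<circle>`. Its stroke #ff8800 means cut at S924, F1112. After flipping Y the toolpath is (173.9101,41.6410) → (169.1009,59.5892) → (155.9619,72.7282) → (138.0137,77.5374) → (120.0655,72.7282) → (106.9265,59.5892) → (102.1173,41.6410) → (106.9265,23.6928) → (120.0655,10.5538) → (138.0137,5.7446) → (155.9619,10.5538) → (169.1009,23.6928) → (173.9101,41.6410), returning to the start.

Shape 4 is a quadratic bezier drawn with `<path>`. Its stroke #ff8800 means cut at S924, F1112. After flipping Y the toolpath is (84.0877,107.4745) → (96.8208,84.3808) → (109.9768,64.5885) → (123.5556,48.0976) → (137.5573,34.9081) → (151.9819,25.0201) → (166.8294,18.4334).

Shape 5 is a rectangle drawn with `<path>`. Its stroke #ff00ff means engrave at S340, F2866. After flipping Y the toolpath is (168.1666,107.3677) → (211.7587,107.3677) → (211.7587,77.2491) → (168.1666,77.2491) → (168.1666,107.3677), returning to the start.

Shape 6 is a regular polygon drawn with `<path>`. Its stroke #ff8800 means cut at S924, F1112. After flipping Y the toolpath is (288.0544,82.4420) → (310.7243,62.6417) → (290.9240,39.9718) → (268.2541,59.7721) → (288.0544,82.4420), returning to the start.

G21
G90
G0 X132.4518 Y29.7399
M3 S340
G1 X129.9260 Y39.1664 F2866
G1 X123.0253 Y46.0671
G1 X113.5988 Y48.5929
G1 X104.1723 Y46.0671
G1 X97.2716 Y39.1664
G1 X94.7458 Y29.7399
G1 X97.2716 Y20.3134
G1 X104.1723 Y13.4127
G1 X113.5988 Y10.8869
G1 X123.0253 Y13.4127
G1 X129.9260 Y20.3134
G1 X132.4518 Y29.7399
M5
G0 X94.6080 Y106.0396
M3 S340
G1 X106.0732 Y93.8112 F2866
G1 X144.4253 Y82.7444
G1 X195.6617 Y74.1165
G1 X245.7795 Y69.2050
G1 X280.7760 Y69.2875
G1 X286.6484 Y75.6414
M5
G0 X173.9101 Y41.6410
M3 S924
G1 X169.1009 Y59.5892 F1112
G1 X155.9619 Y72.7282
G1 X138.0137 Y77.5374
G1 X120.0655 Y72.7282
G1 X106.9265 Y59.5892
G1 X102.1173 Y41.6410
G1 X106.9265 Y23.6928
G1 X120.0655 Y10.5538
G1 X138.0137 Y5.7446
G1 X155.9619 Y10.5538
G1 X169.1009 Y23.6928
G1 X173.9101 Y41.6410
M5
G0 X84.0877 Y107.4745
M3 S924
G1 X96.8208 Y84.3808 F1112
G1 X109.9768 Y64.5885
G1 X123.5556 Y48.0976
G1 X137.5573 Y34.9081
G1 X151.9819 Y25.0201
G1 X166.8294 Y18.4334
M5
G0 X168.1666 Y107.3677
M3 S340
G1 X211.7587 Y107.3677 F2866
G1 X211.7587 Y77.2491
G1 X168.1666 Y77.2491
G1 X168.1666 Y107.3677
M5
G0 X288.0544 Y82.4420
M3 S924
G1 X310.7243 Y62.6417 F1112
G1 X290.9240 Y39.9718
G1 X268.2541 Y59.7721
G1 X288.0544 Y82.4420
M5
G0 X0.0000 Y0.0000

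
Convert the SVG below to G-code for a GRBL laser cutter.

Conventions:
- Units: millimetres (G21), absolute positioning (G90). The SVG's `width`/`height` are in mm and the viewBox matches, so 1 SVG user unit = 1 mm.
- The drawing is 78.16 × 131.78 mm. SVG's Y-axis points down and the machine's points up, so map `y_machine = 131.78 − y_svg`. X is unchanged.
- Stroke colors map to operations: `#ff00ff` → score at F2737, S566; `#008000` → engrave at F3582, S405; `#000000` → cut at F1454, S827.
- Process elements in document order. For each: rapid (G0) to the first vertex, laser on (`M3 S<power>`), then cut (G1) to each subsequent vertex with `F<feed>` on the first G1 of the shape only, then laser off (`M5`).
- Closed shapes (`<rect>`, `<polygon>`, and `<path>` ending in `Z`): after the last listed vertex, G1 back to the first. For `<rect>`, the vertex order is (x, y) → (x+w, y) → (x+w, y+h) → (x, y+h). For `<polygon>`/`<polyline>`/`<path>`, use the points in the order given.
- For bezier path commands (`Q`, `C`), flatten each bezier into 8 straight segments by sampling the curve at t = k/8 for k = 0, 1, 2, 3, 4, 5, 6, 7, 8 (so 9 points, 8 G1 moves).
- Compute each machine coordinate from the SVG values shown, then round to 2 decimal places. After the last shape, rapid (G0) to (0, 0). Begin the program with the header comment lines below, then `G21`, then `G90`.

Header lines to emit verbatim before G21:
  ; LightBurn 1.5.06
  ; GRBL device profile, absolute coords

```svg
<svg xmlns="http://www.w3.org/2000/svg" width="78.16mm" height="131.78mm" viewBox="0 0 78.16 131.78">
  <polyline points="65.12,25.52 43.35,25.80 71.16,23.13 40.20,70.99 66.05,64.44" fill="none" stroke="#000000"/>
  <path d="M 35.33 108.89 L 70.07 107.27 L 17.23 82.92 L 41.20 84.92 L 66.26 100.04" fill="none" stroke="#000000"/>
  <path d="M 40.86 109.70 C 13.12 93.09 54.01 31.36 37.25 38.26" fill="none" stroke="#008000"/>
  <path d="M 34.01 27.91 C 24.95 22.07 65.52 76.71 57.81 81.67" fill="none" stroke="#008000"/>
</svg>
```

Since the viewBox matches the mm dimensions, user units are millimetres directly. The only transform is the Y-flip y_m = 131.78 − y_svg.

Shape 1 is a open polyline drawn with `<polyline>`. Its stroke #000000 means cut at S827, F1454. After flipping Y the toolpath is (65.12,106.26) → (43.35,105.98) → (71.16,108.65) → (40.20,60.79) → (66.05,67.34).

Shape 2 is a open polyline drawn with `<path>`. Its stroke #000000 means cut at S827, F1454. After flipping Y the toolpath is (35.33,22.89) → (70.07,24.51) → (17.23,48.86) → (41.20,46.86) → (66.26,31.74).

Shape 3 is a cubic bezier drawn with `<path>`. Its stroke #008000 means engrave at S405, F3582. After flipping Y the toolpath is (40.86,22.08) → (33.43,30.20) → (30.95,41.22) → (31.95,53.80) → (34.94,66.62) → (38.44,78.33) → (40.98,87.60) → (41.08,93.11) → (37.25,93.52).

Shape 4 is a cubic bezier drawn with `<path>`. Its stroke #008000 means engrave at S405, F3582. After flipping Y the toolpath is (34.01,103.87) → (32.75,103.44) → (34.99,98.63) → (39.59,90.73) → (45.40,81.04) → (51.28,70.84) → (56.07,61.42) → (58.63,54.08) → (57.81,50.11).

; LightBurn 1.5.06
; GRBL device profile, absolute coords
G21
G90
G0 X65.12 Y106.26
M3 S827
G1 X43.35 Y105.98 F1454
G1 X71.16 Y108.65
G1 X40.20 Y60.79
G1 X66.05 Y67.34
M5
G0 X35.33 Y22.89
M3 S827
G1 X70.07 Y24.51 F1454
G1 X17.23 Y48.86
G1 X41.20 Y46.86
G1 X66.26 Y31.74
M5
G0 X40.86 Y22.08
M3 S405
G1 X33.43 Y30.20 F3582
G1 X30.95 Y41.22
G1 X31.95 Y53.80
G1 X34.94 Y66.62
G1 X38.44 Y78.33
G1 X40.98 Y87.60
G1 X41.08 Y93.11
G1 X37.25 Y93.52
M5
G0 X34.01 Y103.87
M3 S405
G1 X32.75 Y103.44 F3582
G1 X34.99 Y98.63
G1 X39.59 Y90.73
G1 X45.40 Y81.04
G1 X51.28 Y70.84
G1 X56.07 Y61.42
G1 X58.63 Y54.08
G1 X57.81 Y50.11
M5
G0 X0.00 Y0.00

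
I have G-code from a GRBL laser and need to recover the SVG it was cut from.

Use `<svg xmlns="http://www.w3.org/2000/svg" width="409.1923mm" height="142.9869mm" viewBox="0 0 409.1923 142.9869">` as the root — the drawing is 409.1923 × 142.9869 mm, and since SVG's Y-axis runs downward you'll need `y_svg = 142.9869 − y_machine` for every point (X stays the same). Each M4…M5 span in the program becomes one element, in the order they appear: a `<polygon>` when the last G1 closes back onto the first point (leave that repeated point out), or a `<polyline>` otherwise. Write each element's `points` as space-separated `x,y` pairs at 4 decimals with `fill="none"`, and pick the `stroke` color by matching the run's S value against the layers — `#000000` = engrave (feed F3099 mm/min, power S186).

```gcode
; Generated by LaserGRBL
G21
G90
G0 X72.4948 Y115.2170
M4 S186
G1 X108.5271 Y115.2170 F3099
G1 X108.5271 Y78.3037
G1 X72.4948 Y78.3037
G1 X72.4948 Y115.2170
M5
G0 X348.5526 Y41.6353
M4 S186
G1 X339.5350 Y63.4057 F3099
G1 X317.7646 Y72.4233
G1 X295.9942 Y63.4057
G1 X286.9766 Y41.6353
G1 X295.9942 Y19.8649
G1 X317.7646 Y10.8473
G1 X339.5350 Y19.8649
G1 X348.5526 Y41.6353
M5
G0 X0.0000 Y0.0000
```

Each laser-on run becomes one SVG element. Flip Y back into SVG space with y_svg = 142.9869 − y_machine. Every run uses S186, so all elements get stroke `#000000` (engrave).

Run 1: The run returns to its start, so emit a `<polygon>` with points (Y-flipped): 72.4948,27.7699 108.5271,27.7699 108.5271,64.6832 72.4948,64.6832.

Run 2: The run returns to its start, so emit a `<polygon>` with points (Y-flipped): 348.5526,101.3516 339.5350,79.5812 317.7646,70.5636 295.9942,79.5812 286.9766,101.3516 295.9942,123.1220 317.7646,132.1396 339.5350,123.1220.

<svg xmlns="http://www.w3.org/2000/svg" width="409.1923mm" height="142.9869mm" viewBox="0 0 409.1923 142.9869">
  <polygon points="72.4948,27.7699 108.5271,27.7699 108.5271,64.6832 72.4948,64.6832" fill="none" stroke="#000000"/>
  <polygon points="348.5526,101.3516 339.5350,79.5812 317.7646,70.5636 295.9942,79.5812 286.9766,101.3516 295.9942,123.1220 317.7646,132.1396 339.5350,123.1220" fill="none" stroke="#000000"/>
</svg>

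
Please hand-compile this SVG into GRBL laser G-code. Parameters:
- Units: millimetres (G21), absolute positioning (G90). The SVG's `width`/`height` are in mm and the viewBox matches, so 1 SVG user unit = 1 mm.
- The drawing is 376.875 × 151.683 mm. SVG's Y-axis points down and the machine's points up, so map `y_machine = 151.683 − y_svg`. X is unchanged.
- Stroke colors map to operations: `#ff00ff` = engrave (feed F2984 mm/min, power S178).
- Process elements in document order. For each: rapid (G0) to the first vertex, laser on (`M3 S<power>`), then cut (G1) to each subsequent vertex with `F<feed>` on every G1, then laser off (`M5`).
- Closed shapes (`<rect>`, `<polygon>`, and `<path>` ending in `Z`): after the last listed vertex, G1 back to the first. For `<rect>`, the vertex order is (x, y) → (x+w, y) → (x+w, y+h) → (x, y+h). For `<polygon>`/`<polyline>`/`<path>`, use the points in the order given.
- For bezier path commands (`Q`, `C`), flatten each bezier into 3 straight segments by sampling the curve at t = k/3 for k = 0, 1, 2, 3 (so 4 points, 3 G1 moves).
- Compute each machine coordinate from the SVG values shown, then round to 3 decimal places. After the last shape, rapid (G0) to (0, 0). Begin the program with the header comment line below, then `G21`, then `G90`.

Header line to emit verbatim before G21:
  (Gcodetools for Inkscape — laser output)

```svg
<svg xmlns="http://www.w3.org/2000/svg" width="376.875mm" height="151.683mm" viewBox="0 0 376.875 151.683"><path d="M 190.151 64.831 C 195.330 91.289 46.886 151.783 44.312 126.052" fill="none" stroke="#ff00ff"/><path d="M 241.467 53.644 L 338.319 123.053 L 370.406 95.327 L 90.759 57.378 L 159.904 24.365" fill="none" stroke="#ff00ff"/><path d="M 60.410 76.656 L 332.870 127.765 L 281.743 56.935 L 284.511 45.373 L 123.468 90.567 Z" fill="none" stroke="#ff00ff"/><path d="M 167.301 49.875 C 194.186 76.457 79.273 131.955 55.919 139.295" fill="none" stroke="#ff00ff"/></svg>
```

1 u = 1 mm; y_m = 151.683 − y.

[1] `<path>` cubic bezier, #ff00ff→engrave S178 F2984: (190.151,86.852) → (155.215,53.503) → (84.417,24.188) → (44.312,25.631)

[2] `<path>` open polyline, #ff00ff→engrave S178 F2984: (241.467,98.039) → (338.319,28.630) → (370.406,56.356) → (90.759,94.305) → (159.904,127.318)

[3] `<path>` closed polygon, #ff00ff→engrave S178 F2984: (60.410,75.027) → (332.870,23.918) → (281.743,94.748) → (284.511,106.310) → (123.468,61.116) → (60.410,75.027) (closed)

[4] `<path>` cubic bezier, #ff00ff→engrave S178 F2984: (167.301,101.808) → (155.563,68.442) → (101.150,32.926) → (55.919,12.388)

(Gcodetools for Inkscape — laser output)
G21
G90
G0 X190.151 Y86.852
M3 S178
G1 X155.215 Y53.503 F2984
G1 X84.417 Y24.188 F2984
G1 X44.312 Y25.631 F2984
M5
G0 X241.467 Y98.039
M3 S178
G1 X338.319 Y28.630 F2984
G1 X370.406 Y56.356 F2984
G1 X90.759 Y94.305 F2984
G1 X159.904 Y127.318 F2984
M5
G0 X60.410 Y75.027
M3 S178
G1 X332.870 Y23.918 F2984
G1 X281.743 Y94.748 F2984
G1 X284.511 Y106.310 F2984
G1 X123.468 Y61.116 F2984
G1 X60.410 Y75.027 F2984
M5
G0 X167.301 Y101.808
M3 S178
G1 X155.563 Y68.442 F2984
G1 X101.150 Y32.926 F2984
G1 X55.919 Y12.388 F2984
M5
G0 X0.000 Y0.000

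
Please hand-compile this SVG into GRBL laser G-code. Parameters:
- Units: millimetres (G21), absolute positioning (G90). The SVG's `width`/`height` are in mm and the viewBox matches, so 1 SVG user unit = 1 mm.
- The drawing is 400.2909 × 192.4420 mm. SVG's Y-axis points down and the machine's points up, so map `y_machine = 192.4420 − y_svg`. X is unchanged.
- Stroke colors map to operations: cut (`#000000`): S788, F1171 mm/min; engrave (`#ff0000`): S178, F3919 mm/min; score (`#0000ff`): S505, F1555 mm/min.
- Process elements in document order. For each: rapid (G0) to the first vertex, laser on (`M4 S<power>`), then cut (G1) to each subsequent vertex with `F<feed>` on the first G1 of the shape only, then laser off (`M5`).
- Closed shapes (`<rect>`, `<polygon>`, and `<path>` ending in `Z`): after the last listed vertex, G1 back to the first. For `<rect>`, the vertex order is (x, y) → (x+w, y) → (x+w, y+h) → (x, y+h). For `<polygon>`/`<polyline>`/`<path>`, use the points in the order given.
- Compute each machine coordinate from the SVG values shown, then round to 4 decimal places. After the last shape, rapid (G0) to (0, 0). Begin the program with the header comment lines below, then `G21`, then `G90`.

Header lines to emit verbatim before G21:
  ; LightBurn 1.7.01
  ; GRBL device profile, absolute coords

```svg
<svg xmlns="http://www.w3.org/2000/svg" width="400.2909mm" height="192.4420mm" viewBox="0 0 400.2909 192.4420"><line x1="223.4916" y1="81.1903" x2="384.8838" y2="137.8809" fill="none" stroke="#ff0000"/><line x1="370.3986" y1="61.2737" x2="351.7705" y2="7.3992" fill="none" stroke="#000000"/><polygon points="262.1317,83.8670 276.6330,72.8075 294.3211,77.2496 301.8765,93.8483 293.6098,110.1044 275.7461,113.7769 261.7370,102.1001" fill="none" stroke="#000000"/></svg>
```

; LightBurn 1.7.01
; GRBL device profile, absolute coords
G21
G90
G0 X223.4916 Y111.2517
M4 S178
G1 X384.8838 Y54.5611 F3919
M5
G0 X370.3986 Y131.1683
M4 S788
G1 X351.7705 Y185.0428 F1171
M5
G0 X262.1317 Y108.5750
M4 S788
G1 X276.6330 Y119.6345 F1171
G1 X294.3211 Y115.1924
G1 X301.8765 Y98.5937
G1 X293.6098 Y82.3376
G1 X275.7461 Y78.6651
G1 X261.7370 Y90.3419
G1 X262.1317 Y108.5750
M5
G0 X0.0000 Y0.0000

1 u = 1 mm; y_m = 192.4420 − y.

[1] `<line>` line segment, #ff0000→engrave S178 F3919: (223.4916,111.2517) → (384.8838,54.5611)

[2] `<line>` line segment, #000000→cut S788 F1171: (370.3986,131.1683) → (351.7705,185.0428)

[3] `<polygon>` regular polygon, #000000→cut S788 F1171: (262.1317,108.5750) → (276.6330,119.6345) → (294.3211,115.1924) → (301.8765,98.5937) → (293.6098,82.3376) → (275.7461,78.6651) → (261.7370,90.3419) → (262.1317,108.5750) (closed)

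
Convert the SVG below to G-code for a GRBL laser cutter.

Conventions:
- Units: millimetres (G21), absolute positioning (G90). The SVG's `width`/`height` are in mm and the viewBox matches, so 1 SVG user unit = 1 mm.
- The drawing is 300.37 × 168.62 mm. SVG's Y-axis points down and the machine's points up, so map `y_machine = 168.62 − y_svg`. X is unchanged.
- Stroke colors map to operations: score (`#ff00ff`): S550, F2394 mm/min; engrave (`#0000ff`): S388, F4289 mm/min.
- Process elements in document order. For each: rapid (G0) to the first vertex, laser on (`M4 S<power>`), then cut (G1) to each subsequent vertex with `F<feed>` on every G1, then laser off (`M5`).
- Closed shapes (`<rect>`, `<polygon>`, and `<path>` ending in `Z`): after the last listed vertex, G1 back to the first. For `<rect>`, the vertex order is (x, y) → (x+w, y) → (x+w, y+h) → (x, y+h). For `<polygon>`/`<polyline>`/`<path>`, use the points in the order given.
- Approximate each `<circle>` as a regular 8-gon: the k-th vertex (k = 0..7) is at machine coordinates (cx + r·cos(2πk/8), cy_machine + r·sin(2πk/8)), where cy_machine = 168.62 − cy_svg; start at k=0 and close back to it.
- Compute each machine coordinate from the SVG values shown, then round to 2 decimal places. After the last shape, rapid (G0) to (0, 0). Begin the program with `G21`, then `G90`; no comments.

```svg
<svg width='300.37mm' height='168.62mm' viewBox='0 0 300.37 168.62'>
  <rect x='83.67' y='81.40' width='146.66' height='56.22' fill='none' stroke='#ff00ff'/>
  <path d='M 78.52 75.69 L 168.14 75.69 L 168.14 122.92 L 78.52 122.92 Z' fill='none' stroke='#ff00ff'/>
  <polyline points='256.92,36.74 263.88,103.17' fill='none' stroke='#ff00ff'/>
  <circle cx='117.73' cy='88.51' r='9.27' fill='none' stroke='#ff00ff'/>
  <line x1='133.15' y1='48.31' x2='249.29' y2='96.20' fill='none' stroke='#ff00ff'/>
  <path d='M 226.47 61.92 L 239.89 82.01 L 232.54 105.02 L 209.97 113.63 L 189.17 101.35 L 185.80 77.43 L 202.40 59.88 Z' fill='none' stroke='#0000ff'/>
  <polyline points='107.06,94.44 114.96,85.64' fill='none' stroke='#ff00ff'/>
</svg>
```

viewBox `0 0 300.37 168.62` with mm width/height → 1 unit = 1 mm. Flip: y_m = 168.62 − y_svg.

**Shape 1** — `<rect>` rectangle, stroke `#ff00ff` → score (S550, F2394). Machine vertices: (83.67,87.22) → (230.33,87.22) → (230.33,31.00) → (83.67,31.00) → (83.67,87.22). Closed: final G1 returns to the first vertex.

**Shape 2** — `<path>` rectangle, stroke `#ff00ff` → score (S550, F2394). Machine vertices: (78.52,92.93) → (168.14,92.93) → (168.14,45.70) → (78.52,45.70) → (78.52,92.93). Closed: final G1 returns to the first vertex.

**Shape 3** — `<polyline>` line segment, stroke `#ff00ff` → score (S550, F2394). Machine vertices: (256.92,131.88) → (263.88,65.45). Open path.

**Shape 4** — `<circle>` circle, stroke `#ff00ff` → score (S550, F2394). Machine vertices: (127.00,80.11) → (124.28,86.66) → (117.73,89.38) → (111.18,86.66) → (108.46,80.11) → (111.18,73.56) → (117.73,70.84) → (124.28,73.56) → (127.00,80.11). Closed: final G1 returns to the first vertex.

**Shape 5** — `<line>` line segment, stroke `#ff00ff` → score (S550, F2394). Machine vertices: (133.15,120.31) → (249.29,72.42). Open path.

**Shape 6** — `<path>` regular polygon, stroke `#0000ff` → engrave (S388, F4289). Machine vertices: (226.47,106.70) → (239.89,86.61) → (232.54,63.60) → (209.97,54.99) → (189.17,67.27) → (185.80,91.19) → (202.40,108.74) → (226.47,106.70). Closed: final G1 returns to the first vertex.

**Shape 7** — `<polyline>` line segment, stroke `#ff00ff` → score (S550, F2394). Machine vertices: (107.06,74.18) → (114.96,82.98). Open path.

G21
G90
G0 X83.67 Y87.22
M4 S550
G1 X230.33 Y87.22 F2394
G1 X230.33 Y31.00 F2394
G1 X83.67 Y31.00 F2394
G1 X83.67 Y87.22 F2394
M5
G0 X78.52 Y92.93
M4 S550
G1 X168.14 Y92.93 F2394
G1 X168.14 Y45.70 F2394
G1 X78.52 Y45.70 F2394
G1 X78.52 Y92.93 F2394
M5
G0 X256.92 Y131.88
M4 S550
G1 X263.88 Y65.45 F2394
M5
G0 X127.00 Y80.11
M4 S550
G1 X124.28 Y86.66 F2394
G1 X117.73 Y89.38 F2394
G1 X111.18 Y86.66 F2394
G1 X108.46 Y80.11 F2394
G1 X111.18 Y73.56 F2394
G1 X117.73 Y70.84 F2394
G1 X124.28 Y73.56 F2394
G1 X127.00 Y80.11 F2394
M5
G0 X133.15 Y120.31
M4 S550
G1 X249.29 Y72.42 F2394
M5
G0 X226.47 Y106.70
M4 S388
G1 X239.89 Y86.61 F4289
G1 X232.54 Y63.60 F4289
G1 X209.97 Y54.99 F4289
G1 X189.17 Y67.27 F4289
G1 X185.80 Y91.19 F4289
G1 X202.40 Y108.74 F4289
G1 X226.47 Y106.70 F4289
M5
G0 X107.06 Y74.18
M4 S550
G1 X114.96 Y82.98 F2394
M5
G0 X0.00 Y0.00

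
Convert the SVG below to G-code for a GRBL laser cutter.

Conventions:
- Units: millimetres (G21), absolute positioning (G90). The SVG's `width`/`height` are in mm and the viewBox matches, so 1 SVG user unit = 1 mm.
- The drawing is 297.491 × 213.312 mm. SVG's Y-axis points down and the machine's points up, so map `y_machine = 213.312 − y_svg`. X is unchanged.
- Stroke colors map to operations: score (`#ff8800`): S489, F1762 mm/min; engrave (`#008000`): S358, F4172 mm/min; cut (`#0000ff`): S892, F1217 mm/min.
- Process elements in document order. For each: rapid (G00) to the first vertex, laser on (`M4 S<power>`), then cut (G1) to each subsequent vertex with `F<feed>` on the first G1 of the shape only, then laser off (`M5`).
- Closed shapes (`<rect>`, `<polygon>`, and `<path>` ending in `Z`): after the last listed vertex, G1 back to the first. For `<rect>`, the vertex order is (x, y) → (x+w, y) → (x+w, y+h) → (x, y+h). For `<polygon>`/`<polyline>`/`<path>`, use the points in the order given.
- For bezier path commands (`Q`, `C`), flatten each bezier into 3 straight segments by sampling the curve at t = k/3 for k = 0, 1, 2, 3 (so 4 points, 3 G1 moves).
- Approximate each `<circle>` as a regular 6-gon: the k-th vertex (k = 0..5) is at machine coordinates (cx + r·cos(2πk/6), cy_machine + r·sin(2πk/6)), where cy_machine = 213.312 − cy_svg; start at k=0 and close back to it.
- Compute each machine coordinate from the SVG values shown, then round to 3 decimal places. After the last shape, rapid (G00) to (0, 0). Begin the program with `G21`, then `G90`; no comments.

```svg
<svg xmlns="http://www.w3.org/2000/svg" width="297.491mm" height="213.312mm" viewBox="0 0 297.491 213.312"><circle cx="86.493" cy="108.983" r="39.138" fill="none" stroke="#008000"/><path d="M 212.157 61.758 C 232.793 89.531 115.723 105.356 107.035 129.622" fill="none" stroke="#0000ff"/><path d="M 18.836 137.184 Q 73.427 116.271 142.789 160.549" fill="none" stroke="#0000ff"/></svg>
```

1 u = 1 mm; y_m = 213.312 − y.

[1] `<circle>` circle, #008000→engrave S358 F4172: (125.631,104.329) → (106.062,138.224) → (66.924,138.224) → (47.355,104.329) → (66.924,70.434) → (106.062,70.434) → (125.631,104.329) (closed)

[2] `<path>` cubic bezier, #0000ff→cut S892 F1217: (212.157,151.554) → (196.005,127.009) → (142.736,105.897) → (107.035,83.690)

[3] `<path>` quadratic bezier, #0000ff→cut S892 F1217: (18.836,76.128) → (56.871,82.827) → (98.189,75.038) → (142.789,52.763)

G21
G90
G00 X125.631 Y104.329
M4 S358
G1 X106.062 Y138.224 F4172
G1 X66.924 Y138.224
G1 X47.355 Y104.329
G1 X66.924 Y70.434
G1 X106.062 Y70.434
G1 X125.631 Y104.329
M5
G00 X212.157 Y151.554
M4 S892
G1 X196.005 Y127.009 F1217
G1 X142.736 Y105.897
G1 X107.035 Y83.690
M5
G00 X18.836 Y76.128
M4 S892
G1 X56.871 Y82.827 F1217
G1 X98.189 Y75.038
G1 X142.789 Y52.763
M5
G00 X0.000 Y0.000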